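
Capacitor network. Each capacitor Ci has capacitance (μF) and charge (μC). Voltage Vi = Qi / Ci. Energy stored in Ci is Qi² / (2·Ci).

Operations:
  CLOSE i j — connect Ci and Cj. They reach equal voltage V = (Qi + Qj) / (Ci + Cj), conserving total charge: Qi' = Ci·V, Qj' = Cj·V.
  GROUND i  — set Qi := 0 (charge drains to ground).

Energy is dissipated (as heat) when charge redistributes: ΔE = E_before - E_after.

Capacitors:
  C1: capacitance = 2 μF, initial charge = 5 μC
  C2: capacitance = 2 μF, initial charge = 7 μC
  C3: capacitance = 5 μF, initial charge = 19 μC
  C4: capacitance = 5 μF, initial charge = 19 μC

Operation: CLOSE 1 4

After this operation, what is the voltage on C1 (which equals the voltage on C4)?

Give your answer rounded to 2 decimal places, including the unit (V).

Initial: C1(2μF, Q=5μC, V=2.50V), C2(2μF, Q=7μC, V=3.50V), C3(5μF, Q=19μC, V=3.80V), C4(5μF, Q=19μC, V=3.80V)
Op 1: CLOSE 1-4: Q_total=24.00, C_total=7.00, V=3.43; Q1=6.86, Q4=17.14; dissipated=1.207

Answer: 3.43 V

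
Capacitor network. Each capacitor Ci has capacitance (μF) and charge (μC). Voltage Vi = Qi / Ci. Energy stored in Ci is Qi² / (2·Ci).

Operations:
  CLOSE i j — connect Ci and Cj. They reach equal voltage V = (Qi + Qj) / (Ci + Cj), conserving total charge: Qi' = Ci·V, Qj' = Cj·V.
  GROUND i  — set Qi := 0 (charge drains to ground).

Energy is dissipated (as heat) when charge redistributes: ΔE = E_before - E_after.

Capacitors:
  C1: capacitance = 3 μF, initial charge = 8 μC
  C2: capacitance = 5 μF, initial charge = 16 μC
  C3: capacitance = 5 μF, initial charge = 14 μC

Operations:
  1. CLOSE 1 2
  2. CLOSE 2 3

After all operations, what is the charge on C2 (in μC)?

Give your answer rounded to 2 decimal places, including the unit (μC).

Initial: C1(3μF, Q=8μC, V=2.67V), C2(5μF, Q=16μC, V=3.20V), C3(5μF, Q=14μC, V=2.80V)
Op 1: CLOSE 1-2: Q_total=24.00, C_total=8.00, V=3.00; Q1=9.00, Q2=15.00; dissipated=0.267
Op 2: CLOSE 2-3: Q_total=29.00, C_total=10.00, V=2.90; Q2=14.50, Q3=14.50; dissipated=0.050
Final charges: Q1=9.00, Q2=14.50, Q3=14.50

Answer: 14.50 μC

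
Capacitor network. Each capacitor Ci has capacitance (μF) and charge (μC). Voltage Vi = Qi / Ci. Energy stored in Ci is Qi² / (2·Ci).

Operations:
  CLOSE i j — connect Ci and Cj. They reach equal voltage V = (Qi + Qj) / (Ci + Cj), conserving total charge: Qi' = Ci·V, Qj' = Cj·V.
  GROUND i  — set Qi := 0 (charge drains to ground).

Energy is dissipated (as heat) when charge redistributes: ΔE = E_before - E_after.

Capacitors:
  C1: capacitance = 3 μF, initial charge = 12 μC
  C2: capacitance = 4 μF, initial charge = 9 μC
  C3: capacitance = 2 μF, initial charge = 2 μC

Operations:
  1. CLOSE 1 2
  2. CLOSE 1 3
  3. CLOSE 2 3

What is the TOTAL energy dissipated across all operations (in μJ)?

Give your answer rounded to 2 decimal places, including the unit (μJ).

Initial: C1(3μF, Q=12μC, V=4.00V), C2(4μF, Q=9μC, V=2.25V), C3(2μF, Q=2μC, V=1.00V)
Op 1: CLOSE 1-2: Q_total=21.00, C_total=7.00, V=3.00; Q1=9.00, Q2=12.00; dissipated=2.625
Op 2: CLOSE 1-3: Q_total=11.00, C_total=5.00, V=2.20; Q1=6.60, Q3=4.40; dissipated=2.400
Op 3: CLOSE 2-3: Q_total=16.40, C_total=6.00, V=2.73; Q2=10.93, Q3=5.47; dissipated=0.427
Total dissipated: 5.452 μJ

Answer: 5.45 μJ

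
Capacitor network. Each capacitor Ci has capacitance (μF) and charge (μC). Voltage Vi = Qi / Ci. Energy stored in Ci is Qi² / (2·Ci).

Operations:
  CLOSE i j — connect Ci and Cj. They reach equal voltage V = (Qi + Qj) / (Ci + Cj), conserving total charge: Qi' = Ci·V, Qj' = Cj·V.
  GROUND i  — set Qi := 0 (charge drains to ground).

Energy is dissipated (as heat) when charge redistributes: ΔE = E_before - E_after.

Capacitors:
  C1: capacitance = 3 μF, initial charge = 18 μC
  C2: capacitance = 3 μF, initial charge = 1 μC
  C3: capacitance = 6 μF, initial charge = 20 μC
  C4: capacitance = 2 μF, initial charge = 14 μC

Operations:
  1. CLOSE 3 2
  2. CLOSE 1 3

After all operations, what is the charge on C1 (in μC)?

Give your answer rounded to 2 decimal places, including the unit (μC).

Answer: 10.67 μC

Derivation:
Initial: C1(3μF, Q=18μC, V=6.00V), C2(3μF, Q=1μC, V=0.33V), C3(6μF, Q=20μC, V=3.33V), C4(2μF, Q=14μC, V=7.00V)
Op 1: CLOSE 3-2: Q_total=21.00, C_total=9.00, V=2.33; Q3=14.00, Q2=7.00; dissipated=9.000
Op 2: CLOSE 1-3: Q_total=32.00, C_total=9.00, V=3.56; Q1=10.67, Q3=21.33; dissipated=13.444
Final charges: Q1=10.67, Q2=7.00, Q3=21.33, Q4=14.00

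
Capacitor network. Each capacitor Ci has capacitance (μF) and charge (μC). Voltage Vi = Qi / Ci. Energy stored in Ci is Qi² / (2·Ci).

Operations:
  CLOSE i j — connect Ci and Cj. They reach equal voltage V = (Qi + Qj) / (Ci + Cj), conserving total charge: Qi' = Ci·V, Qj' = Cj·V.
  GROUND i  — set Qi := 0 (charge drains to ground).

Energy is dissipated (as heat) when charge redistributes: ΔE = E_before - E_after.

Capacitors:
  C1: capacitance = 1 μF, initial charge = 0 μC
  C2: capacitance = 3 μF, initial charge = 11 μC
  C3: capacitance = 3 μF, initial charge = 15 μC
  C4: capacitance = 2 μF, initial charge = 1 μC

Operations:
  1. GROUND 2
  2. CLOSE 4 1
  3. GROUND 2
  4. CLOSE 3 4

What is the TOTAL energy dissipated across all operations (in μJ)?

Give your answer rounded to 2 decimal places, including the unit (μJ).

Answer: 33.32 μJ

Derivation:
Initial: C1(1μF, Q=0μC, V=0.00V), C2(3μF, Q=11μC, V=3.67V), C3(3μF, Q=15μC, V=5.00V), C4(2μF, Q=1μC, V=0.50V)
Op 1: GROUND 2: Q2=0; energy lost=20.167
Op 2: CLOSE 4-1: Q_total=1.00, C_total=3.00, V=0.33; Q4=0.67, Q1=0.33; dissipated=0.083
Op 3: GROUND 2: Q2=0; energy lost=0.000
Op 4: CLOSE 3-4: Q_total=15.67, C_total=5.00, V=3.13; Q3=9.40, Q4=6.27; dissipated=13.067
Total dissipated: 33.317 μJ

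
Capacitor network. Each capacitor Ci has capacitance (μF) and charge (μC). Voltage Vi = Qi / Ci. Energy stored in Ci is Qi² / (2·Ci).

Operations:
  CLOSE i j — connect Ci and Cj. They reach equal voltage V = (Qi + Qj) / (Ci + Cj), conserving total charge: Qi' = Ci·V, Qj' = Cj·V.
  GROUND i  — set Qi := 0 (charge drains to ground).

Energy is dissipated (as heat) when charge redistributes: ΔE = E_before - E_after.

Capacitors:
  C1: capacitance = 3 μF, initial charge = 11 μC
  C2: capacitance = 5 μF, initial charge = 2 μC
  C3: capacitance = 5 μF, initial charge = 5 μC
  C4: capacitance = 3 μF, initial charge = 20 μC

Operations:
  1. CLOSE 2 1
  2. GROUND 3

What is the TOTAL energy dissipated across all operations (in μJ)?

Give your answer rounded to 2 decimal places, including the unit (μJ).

Initial: C1(3μF, Q=11μC, V=3.67V), C2(5μF, Q=2μC, V=0.40V), C3(5μF, Q=5μC, V=1.00V), C4(3μF, Q=20μC, V=6.67V)
Op 1: CLOSE 2-1: Q_total=13.00, C_total=8.00, V=1.62; Q2=8.12, Q1=4.88; dissipated=10.004
Op 2: GROUND 3: Q3=0; energy lost=2.500
Total dissipated: 12.504 μJ

Answer: 12.50 μJ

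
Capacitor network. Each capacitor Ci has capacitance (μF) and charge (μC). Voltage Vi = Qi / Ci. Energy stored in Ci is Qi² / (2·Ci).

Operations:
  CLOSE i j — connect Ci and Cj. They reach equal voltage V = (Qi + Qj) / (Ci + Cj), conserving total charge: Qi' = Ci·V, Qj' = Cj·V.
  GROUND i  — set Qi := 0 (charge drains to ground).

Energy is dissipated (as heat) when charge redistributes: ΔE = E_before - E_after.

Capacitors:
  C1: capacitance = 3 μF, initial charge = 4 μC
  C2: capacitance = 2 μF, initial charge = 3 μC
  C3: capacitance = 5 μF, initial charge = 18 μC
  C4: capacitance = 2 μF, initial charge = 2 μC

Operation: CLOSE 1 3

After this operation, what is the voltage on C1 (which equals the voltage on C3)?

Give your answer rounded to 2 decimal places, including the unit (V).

Answer: 2.75 V

Derivation:
Initial: C1(3μF, Q=4μC, V=1.33V), C2(2μF, Q=3μC, V=1.50V), C3(5μF, Q=18μC, V=3.60V), C4(2μF, Q=2μC, V=1.00V)
Op 1: CLOSE 1-3: Q_total=22.00, C_total=8.00, V=2.75; Q1=8.25, Q3=13.75; dissipated=4.817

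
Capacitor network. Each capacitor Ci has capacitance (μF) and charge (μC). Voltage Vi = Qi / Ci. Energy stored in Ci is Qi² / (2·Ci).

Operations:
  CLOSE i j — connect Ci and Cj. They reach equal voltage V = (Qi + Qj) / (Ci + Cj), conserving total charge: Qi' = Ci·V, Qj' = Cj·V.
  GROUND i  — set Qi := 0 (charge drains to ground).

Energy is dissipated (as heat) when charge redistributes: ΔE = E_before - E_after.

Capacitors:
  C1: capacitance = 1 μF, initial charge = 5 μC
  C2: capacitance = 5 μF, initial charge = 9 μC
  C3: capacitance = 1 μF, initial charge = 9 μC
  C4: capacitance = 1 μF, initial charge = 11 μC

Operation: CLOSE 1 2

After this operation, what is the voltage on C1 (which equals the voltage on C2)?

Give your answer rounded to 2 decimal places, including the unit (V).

Initial: C1(1μF, Q=5μC, V=5.00V), C2(5μF, Q=9μC, V=1.80V), C3(1μF, Q=9μC, V=9.00V), C4(1μF, Q=11μC, V=11.00V)
Op 1: CLOSE 1-2: Q_total=14.00, C_total=6.00, V=2.33; Q1=2.33, Q2=11.67; dissipated=4.267

Answer: 2.33 V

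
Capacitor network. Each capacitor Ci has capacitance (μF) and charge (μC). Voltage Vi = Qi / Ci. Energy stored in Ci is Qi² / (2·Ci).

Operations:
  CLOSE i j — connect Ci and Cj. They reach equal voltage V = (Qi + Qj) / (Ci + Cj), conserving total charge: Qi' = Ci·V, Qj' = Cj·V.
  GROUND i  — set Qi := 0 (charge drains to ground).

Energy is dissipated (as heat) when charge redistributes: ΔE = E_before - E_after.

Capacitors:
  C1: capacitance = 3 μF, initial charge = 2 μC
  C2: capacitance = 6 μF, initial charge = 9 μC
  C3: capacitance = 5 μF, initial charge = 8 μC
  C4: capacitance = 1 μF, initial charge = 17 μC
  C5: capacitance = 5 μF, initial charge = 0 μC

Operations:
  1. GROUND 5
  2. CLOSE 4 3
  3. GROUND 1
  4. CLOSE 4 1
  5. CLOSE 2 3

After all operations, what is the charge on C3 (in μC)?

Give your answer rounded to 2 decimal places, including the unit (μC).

Initial: C1(3μF, Q=2μC, V=0.67V), C2(6μF, Q=9μC, V=1.50V), C3(5μF, Q=8μC, V=1.60V), C4(1μF, Q=17μC, V=17.00V), C5(5μF, Q=0μC, V=0.00V)
Op 1: GROUND 5: Q5=0; energy lost=0.000
Op 2: CLOSE 4-3: Q_total=25.00, C_total=6.00, V=4.17; Q4=4.17, Q3=20.83; dissipated=98.817
Op 3: GROUND 1: Q1=0; energy lost=0.667
Op 4: CLOSE 4-1: Q_total=4.17, C_total=4.00, V=1.04; Q4=1.04, Q1=3.12; dissipated=6.510
Op 5: CLOSE 2-3: Q_total=29.83, C_total=11.00, V=2.71; Q2=16.27, Q3=13.56; dissipated=9.697
Final charges: Q1=3.12, Q2=16.27, Q3=13.56, Q4=1.04, Q5=0.00

Answer: 13.56 μC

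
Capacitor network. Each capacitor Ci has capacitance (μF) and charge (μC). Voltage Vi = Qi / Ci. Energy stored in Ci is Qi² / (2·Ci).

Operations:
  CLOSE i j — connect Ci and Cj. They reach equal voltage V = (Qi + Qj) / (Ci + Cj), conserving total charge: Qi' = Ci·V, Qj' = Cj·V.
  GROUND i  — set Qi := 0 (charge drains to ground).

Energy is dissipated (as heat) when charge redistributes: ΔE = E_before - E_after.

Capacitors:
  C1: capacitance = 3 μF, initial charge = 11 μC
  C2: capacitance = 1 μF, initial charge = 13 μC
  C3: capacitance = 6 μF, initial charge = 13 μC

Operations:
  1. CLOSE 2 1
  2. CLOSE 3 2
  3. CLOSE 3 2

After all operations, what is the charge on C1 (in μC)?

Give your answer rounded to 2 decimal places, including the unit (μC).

Answer: 18.00 μC

Derivation:
Initial: C1(3μF, Q=11μC, V=3.67V), C2(1μF, Q=13μC, V=13.00V), C3(6μF, Q=13μC, V=2.17V)
Op 1: CLOSE 2-1: Q_total=24.00, C_total=4.00, V=6.00; Q2=6.00, Q1=18.00; dissipated=32.667
Op 2: CLOSE 3-2: Q_total=19.00, C_total=7.00, V=2.71; Q3=16.29, Q2=2.71; dissipated=6.298
Op 3: CLOSE 3-2: Q_total=19.00, C_total=7.00, V=2.71; Q3=16.29, Q2=2.71; dissipated=0.000
Final charges: Q1=18.00, Q2=2.71, Q3=16.29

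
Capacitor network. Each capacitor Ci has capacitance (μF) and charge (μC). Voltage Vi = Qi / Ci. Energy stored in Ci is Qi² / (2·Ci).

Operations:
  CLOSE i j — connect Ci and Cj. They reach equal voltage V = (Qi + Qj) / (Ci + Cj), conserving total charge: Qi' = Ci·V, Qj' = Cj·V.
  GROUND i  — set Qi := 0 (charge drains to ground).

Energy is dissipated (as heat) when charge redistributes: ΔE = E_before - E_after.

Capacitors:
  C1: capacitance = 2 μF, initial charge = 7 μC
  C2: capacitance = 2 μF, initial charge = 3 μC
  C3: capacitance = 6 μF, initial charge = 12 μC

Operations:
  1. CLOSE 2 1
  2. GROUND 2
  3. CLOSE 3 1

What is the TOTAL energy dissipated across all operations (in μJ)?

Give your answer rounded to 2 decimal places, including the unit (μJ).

Answer: 8.44 μJ

Derivation:
Initial: C1(2μF, Q=7μC, V=3.50V), C2(2μF, Q=3μC, V=1.50V), C3(6μF, Q=12μC, V=2.00V)
Op 1: CLOSE 2-1: Q_total=10.00, C_total=4.00, V=2.50; Q2=5.00, Q1=5.00; dissipated=2.000
Op 2: GROUND 2: Q2=0; energy lost=6.250
Op 3: CLOSE 3-1: Q_total=17.00, C_total=8.00, V=2.12; Q3=12.75, Q1=4.25; dissipated=0.188
Total dissipated: 8.438 μJ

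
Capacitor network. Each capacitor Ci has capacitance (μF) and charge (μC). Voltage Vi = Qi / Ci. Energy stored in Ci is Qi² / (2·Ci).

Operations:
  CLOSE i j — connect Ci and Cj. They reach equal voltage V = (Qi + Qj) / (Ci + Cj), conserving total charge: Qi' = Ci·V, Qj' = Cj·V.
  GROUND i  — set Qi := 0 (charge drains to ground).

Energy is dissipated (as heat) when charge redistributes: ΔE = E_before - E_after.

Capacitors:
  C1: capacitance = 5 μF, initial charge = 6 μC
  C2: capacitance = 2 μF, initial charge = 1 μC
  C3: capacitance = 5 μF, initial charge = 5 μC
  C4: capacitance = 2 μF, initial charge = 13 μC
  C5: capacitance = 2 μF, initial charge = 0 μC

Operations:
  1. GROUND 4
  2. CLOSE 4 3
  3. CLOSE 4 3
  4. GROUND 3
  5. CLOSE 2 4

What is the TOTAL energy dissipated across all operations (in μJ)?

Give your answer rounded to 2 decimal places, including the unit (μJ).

Answer: 44.26 μJ

Derivation:
Initial: C1(5μF, Q=6μC, V=1.20V), C2(2μF, Q=1μC, V=0.50V), C3(5μF, Q=5μC, V=1.00V), C4(2μF, Q=13μC, V=6.50V), C5(2μF, Q=0μC, V=0.00V)
Op 1: GROUND 4: Q4=0; energy lost=42.250
Op 2: CLOSE 4-3: Q_total=5.00, C_total=7.00, V=0.71; Q4=1.43, Q3=3.57; dissipated=0.714
Op 3: CLOSE 4-3: Q_total=5.00, C_total=7.00, V=0.71; Q4=1.43, Q3=3.57; dissipated=0.000
Op 4: GROUND 3: Q3=0; energy lost=1.276
Op 5: CLOSE 2-4: Q_total=2.43, C_total=4.00, V=0.61; Q2=1.21, Q4=1.21; dissipated=0.023
Total dissipated: 44.263 μJ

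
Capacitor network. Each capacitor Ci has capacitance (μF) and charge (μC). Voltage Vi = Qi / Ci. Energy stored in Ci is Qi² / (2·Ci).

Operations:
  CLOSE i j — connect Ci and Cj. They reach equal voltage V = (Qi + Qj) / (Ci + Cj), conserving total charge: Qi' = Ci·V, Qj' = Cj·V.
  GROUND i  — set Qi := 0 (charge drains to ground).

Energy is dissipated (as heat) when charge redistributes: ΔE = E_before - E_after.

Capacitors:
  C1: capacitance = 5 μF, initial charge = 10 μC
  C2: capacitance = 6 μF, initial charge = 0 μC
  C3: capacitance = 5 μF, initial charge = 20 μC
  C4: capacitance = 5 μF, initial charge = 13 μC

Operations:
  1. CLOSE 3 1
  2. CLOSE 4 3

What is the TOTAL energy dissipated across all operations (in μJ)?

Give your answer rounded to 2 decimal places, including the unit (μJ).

Initial: C1(5μF, Q=10μC, V=2.00V), C2(6μF, Q=0μC, V=0.00V), C3(5μF, Q=20μC, V=4.00V), C4(5μF, Q=13μC, V=2.60V)
Op 1: CLOSE 3-1: Q_total=30.00, C_total=10.00, V=3.00; Q3=15.00, Q1=15.00; dissipated=5.000
Op 2: CLOSE 4-3: Q_total=28.00, C_total=10.00, V=2.80; Q4=14.00, Q3=14.00; dissipated=0.200
Total dissipated: 5.200 μJ

Answer: 5.20 μJ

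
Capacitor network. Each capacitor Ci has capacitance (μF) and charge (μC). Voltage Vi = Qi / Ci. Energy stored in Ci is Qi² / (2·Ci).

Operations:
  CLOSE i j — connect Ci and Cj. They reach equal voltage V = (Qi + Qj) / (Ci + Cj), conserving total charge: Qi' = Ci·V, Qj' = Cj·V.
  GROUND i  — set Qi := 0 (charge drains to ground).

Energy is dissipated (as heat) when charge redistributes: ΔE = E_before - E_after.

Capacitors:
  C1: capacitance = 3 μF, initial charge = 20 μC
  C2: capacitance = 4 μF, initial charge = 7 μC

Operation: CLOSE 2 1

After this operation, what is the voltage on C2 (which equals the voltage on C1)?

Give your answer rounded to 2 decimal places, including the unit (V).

Initial: C1(3μF, Q=20μC, V=6.67V), C2(4μF, Q=7μC, V=1.75V)
Op 1: CLOSE 2-1: Q_total=27.00, C_total=7.00, V=3.86; Q2=15.43, Q1=11.57; dissipated=20.720

Answer: 3.86 V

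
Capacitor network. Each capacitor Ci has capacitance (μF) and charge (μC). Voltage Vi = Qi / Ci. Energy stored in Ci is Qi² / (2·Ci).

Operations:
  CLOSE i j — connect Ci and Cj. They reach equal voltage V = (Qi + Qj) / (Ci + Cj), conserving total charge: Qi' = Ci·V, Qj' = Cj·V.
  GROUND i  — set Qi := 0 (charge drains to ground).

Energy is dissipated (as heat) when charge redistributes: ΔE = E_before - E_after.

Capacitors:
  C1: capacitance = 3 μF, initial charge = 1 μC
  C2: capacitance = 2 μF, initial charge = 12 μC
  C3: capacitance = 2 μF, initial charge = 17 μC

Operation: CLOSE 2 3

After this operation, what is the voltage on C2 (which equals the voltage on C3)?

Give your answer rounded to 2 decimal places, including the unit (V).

Answer: 7.25 V

Derivation:
Initial: C1(3μF, Q=1μC, V=0.33V), C2(2μF, Q=12μC, V=6.00V), C3(2μF, Q=17μC, V=8.50V)
Op 1: CLOSE 2-3: Q_total=29.00, C_total=4.00, V=7.25; Q2=14.50, Q3=14.50; dissipated=3.125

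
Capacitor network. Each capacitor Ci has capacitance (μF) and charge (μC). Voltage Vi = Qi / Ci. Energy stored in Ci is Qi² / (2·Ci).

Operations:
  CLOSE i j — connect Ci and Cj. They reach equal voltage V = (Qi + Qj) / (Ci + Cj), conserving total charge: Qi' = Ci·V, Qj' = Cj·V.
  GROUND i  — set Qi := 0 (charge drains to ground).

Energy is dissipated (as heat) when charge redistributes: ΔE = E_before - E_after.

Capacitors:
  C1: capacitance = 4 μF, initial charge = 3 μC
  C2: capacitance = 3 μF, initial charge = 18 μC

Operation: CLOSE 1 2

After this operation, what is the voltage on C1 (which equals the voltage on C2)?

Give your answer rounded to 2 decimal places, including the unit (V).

Answer: 3.00 V

Derivation:
Initial: C1(4μF, Q=3μC, V=0.75V), C2(3μF, Q=18μC, V=6.00V)
Op 1: CLOSE 1-2: Q_total=21.00, C_total=7.00, V=3.00; Q1=12.00, Q2=9.00; dissipated=23.625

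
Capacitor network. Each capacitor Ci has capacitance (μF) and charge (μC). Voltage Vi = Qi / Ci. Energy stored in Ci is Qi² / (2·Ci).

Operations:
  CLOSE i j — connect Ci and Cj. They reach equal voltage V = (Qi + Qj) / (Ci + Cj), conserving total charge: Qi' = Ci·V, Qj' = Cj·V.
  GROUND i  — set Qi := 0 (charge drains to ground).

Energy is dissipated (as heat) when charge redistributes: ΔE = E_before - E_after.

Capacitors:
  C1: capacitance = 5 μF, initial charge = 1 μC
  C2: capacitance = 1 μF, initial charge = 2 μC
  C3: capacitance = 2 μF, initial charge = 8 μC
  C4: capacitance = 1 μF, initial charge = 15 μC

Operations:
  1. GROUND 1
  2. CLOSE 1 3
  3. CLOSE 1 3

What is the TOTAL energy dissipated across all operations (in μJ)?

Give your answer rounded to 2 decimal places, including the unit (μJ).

Answer: 11.53 μJ

Derivation:
Initial: C1(5μF, Q=1μC, V=0.20V), C2(1μF, Q=2μC, V=2.00V), C3(2μF, Q=8μC, V=4.00V), C4(1μF, Q=15μC, V=15.00V)
Op 1: GROUND 1: Q1=0; energy lost=0.100
Op 2: CLOSE 1-3: Q_total=8.00, C_total=7.00, V=1.14; Q1=5.71, Q3=2.29; dissipated=11.429
Op 3: CLOSE 1-3: Q_total=8.00, C_total=7.00, V=1.14; Q1=5.71, Q3=2.29; dissipated=0.000
Total dissipated: 11.529 μJ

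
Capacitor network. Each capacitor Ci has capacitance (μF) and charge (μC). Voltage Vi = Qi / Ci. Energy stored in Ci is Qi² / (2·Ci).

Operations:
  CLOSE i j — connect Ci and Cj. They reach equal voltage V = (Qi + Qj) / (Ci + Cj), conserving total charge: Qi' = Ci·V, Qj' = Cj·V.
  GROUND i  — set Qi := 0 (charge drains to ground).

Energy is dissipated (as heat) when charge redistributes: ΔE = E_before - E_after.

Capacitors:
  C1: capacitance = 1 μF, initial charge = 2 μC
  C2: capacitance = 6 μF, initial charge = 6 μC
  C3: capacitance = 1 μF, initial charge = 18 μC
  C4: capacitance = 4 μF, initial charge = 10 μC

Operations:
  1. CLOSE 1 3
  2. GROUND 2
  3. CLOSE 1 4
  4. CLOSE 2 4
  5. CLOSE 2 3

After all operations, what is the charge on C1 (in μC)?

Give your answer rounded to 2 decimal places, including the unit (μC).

Answer: 4.00 μC

Derivation:
Initial: C1(1μF, Q=2μC, V=2.00V), C2(6μF, Q=6μC, V=1.00V), C3(1μF, Q=18μC, V=18.00V), C4(4μF, Q=10μC, V=2.50V)
Op 1: CLOSE 1-3: Q_total=20.00, C_total=2.00, V=10.00; Q1=10.00, Q3=10.00; dissipated=64.000
Op 2: GROUND 2: Q2=0; energy lost=3.000
Op 3: CLOSE 1-4: Q_total=20.00, C_total=5.00, V=4.00; Q1=4.00, Q4=16.00; dissipated=22.500
Op 4: CLOSE 2-4: Q_total=16.00, C_total=10.00, V=1.60; Q2=9.60, Q4=6.40; dissipated=19.200
Op 5: CLOSE 2-3: Q_total=19.60, C_total=7.00, V=2.80; Q2=16.80, Q3=2.80; dissipated=30.240
Final charges: Q1=4.00, Q2=16.80, Q3=2.80, Q4=6.40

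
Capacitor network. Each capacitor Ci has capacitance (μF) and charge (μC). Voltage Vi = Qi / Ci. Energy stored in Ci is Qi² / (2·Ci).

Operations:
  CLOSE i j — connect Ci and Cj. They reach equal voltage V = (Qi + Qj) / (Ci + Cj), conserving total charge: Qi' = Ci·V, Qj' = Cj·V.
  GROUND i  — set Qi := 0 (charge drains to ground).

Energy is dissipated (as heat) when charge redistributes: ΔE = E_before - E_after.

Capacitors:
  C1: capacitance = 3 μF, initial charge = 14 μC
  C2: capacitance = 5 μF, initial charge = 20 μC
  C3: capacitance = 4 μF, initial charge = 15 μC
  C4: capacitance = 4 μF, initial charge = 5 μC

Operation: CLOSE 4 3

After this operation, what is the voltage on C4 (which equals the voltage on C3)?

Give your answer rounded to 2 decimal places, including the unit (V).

Initial: C1(3μF, Q=14μC, V=4.67V), C2(5μF, Q=20μC, V=4.00V), C3(4μF, Q=15μC, V=3.75V), C4(4μF, Q=5μC, V=1.25V)
Op 1: CLOSE 4-3: Q_total=20.00, C_total=8.00, V=2.50; Q4=10.00, Q3=10.00; dissipated=6.250

Answer: 2.50 V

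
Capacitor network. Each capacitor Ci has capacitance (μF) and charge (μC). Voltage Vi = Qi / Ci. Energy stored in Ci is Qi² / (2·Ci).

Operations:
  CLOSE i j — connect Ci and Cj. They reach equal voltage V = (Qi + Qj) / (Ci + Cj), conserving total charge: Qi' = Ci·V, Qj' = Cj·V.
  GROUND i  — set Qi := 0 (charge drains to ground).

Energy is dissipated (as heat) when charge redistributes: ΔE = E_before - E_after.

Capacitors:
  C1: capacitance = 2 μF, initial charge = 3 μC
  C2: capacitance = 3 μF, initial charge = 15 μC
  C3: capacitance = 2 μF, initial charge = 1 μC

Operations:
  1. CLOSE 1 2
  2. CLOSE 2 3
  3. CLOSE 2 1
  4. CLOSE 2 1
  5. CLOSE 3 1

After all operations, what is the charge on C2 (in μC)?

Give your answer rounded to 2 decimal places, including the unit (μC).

Answer: 8.57 μC

Derivation:
Initial: C1(2μF, Q=3μC, V=1.50V), C2(3μF, Q=15μC, V=5.00V), C3(2μF, Q=1μC, V=0.50V)
Op 1: CLOSE 1-2: Q_total=18.00, C_total=5.00, V=3.60; Q1=7.20, Q2=10.80; dissipated=7.350
Op 2: CLOSE 2-3: Q_total=11.80, C_total=5.00, V=2.36; Q2=7.08, Q3=4.72; dissipated=5.766
Op 3: CLOSE 2-1: Q_total=14.28, C_total=5.00, V=2.86; Q2=8.57, Q1=5.71; dissipated=0.923
Op 4: CLOSE 2-1: Q_total=14.28, C_total=5.00, V=2.86; Q2=8.57, Q1=5.71; dissipated=0.000
Op 5: CLOSE 3-1: Q_total=10.43, C_total=4.00, V=2.61; Q3=5.22, Q1=5.22; dissipated=0.123
Final charges: Q1=5.22, Q2=8.57, Q3=5.22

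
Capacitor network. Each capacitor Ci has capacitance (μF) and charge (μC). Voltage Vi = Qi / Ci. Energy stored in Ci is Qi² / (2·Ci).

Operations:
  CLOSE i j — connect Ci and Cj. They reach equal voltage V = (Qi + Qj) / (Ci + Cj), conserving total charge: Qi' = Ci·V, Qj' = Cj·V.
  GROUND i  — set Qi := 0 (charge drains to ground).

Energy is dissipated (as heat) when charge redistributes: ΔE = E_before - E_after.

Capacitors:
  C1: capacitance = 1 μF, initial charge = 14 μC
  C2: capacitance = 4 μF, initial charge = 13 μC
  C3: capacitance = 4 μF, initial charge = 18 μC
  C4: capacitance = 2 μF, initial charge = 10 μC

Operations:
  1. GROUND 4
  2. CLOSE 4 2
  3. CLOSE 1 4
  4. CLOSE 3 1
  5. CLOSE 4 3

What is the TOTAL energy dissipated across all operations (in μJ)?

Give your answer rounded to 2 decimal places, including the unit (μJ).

Answer: 80.86 μJ

Derivation:
Initial: C1(1μF, Q=14μC, V=14.00V), C2(4μF, Q=13μC, V=3.25V), C3(4μF, Q=18μC, V=4.50V), C4(2μF, Q=10μC, V=5.00V)
Op 1: GROUND 4: Q4=0; energy lost=25.000
Op 2: CLOSE 4-2: Q_total=13.00, C_total=6.00, V=2.17; Q4=4.33, Q2=8.67; dissipated=7.042
Op 3: CLOSE 1-4: Q_total=18.33, C_total=3.00, V=6.11; Q1=6.11, Q4=12.22; dissipated=46.676
Op 4: CLOSE 3-1: Q_total=24.11, C_total=5.00, V=4.82; Q3=19.29, Q1=4.82; dissipated=1.038
Op 5: CLOSE 4-3: Q_total=31.51, C_total=6.00, V=5.25; Q4=10.50, Q3=21.01; dissipated=1.107
Total dissipated: 80.863 μJ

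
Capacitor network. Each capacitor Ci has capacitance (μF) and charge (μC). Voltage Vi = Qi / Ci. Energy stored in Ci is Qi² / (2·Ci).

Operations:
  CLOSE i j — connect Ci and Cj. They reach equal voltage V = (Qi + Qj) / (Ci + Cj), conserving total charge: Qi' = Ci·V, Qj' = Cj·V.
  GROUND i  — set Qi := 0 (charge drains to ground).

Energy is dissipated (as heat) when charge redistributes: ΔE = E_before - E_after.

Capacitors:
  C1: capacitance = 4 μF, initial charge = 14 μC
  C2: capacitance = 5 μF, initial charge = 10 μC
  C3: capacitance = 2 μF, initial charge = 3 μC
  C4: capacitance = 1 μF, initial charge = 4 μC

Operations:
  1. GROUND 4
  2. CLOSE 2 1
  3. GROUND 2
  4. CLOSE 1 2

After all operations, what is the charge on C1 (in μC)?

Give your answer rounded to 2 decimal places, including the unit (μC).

Initial: C1(4μF, Q=14μC, V=3.50V), C2(5μF, Q=10μC, V=2.00V), C3(2μF, Q=3μC, V=1.50V), C4(1μF, Q=4μC, V=4.00V)
Op 1: GROUND 4: Q4=0; energy lost=8.000
Op 2: CLOSE 2-1: Q_total=24.00, C_total=9.00, V=2.67; Q2=13.33, Q1=10.67; dissipated=2.500
Op 3: GROUND 2: Q2=0; energy lost=17.778
Op 4: CLOSE 1-2: Q_total=10.67, C_total=9.00, V=1.19; Q1=4.74, Q2=5.93; dissipated=7.901
Final charges: Q1=4.74, Q2=5.93, Q3=3.00, Q4=0.00

Answer: 4.74 μC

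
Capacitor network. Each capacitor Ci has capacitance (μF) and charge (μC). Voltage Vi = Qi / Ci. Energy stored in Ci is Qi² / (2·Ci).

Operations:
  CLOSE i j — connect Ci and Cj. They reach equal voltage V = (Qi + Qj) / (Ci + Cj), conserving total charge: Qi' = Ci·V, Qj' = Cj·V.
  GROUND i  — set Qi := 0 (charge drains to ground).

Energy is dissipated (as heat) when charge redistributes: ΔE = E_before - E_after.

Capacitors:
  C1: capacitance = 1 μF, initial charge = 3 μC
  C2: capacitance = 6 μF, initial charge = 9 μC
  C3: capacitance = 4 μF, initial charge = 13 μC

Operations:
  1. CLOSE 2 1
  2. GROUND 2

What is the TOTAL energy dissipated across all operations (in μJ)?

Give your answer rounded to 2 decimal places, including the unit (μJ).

Answer: 9.78 μJ

Derivation:
Initial: C1(1μF, Q=3μC, V=3.00V), C2(6μF, Q=9μC, V=1.50V), C3(4μF, Q=13μC, V=3.25V)
Op 1: CLOSE 2-1: Q_total=12.00, C_total=7.00, V=1.71; Q2=10.29, Q1=1.71; dissipated=0.964
Op 2: GROUND 2: Q2=0; energy lost=8.816
Total dissipated: 9.781 μJ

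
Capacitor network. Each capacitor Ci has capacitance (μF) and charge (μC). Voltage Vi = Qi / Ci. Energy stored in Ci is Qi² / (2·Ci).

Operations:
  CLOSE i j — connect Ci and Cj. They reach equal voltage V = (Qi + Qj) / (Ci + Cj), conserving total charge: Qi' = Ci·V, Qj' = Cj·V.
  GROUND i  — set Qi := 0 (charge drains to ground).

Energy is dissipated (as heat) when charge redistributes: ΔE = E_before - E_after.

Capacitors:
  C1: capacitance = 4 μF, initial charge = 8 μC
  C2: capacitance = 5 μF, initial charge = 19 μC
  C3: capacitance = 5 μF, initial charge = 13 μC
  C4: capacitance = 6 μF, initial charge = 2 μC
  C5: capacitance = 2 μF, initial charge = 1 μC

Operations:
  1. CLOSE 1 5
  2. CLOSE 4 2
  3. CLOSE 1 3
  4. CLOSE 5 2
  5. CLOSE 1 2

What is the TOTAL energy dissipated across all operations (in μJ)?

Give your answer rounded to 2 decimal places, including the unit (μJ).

Answer: 19.46 μJ

Derivation:
Initial: C1(4μF, Q=8μC, V=2.00V), C2(5μF, Q=19μC, V=3.80V), C3(5μF, Q=13μC, V=2.60V), C4(6μF, Q=2μC, V=0.33V), C5(2μF, Q=1μC, V=0.50V)
Op 1: CLOSE 1-5: Q_total=9.00, C_total=6.00, V=1.50; Q1=6.00, Q5=3.00; dissipated=1.500
Op 2: CLOSE 4-2: Q_total=21.00, C_total=11.00, V=1.91; Q4=11.45, Q2=9.55; dissipated=16.388
Op 3: CLOSE 1-3: Q_total=19.00, C_total=9.00, V=2.11; Q1=8.44, Q3=10.56; dissipated=1.344
Op 4: CLOSE 5-2: Q_total=12.55, C_total=7.00, V=1.79; Q5=3.58, Q2=8.96; dissipated=0.120
Op 5: CLOSE 1-2: Q_total=17.41, C_total=9.00, V=1.93; Q1=7.74, Q2=9.67; dissipated=0.113
Total dissipated: 19.465 μJ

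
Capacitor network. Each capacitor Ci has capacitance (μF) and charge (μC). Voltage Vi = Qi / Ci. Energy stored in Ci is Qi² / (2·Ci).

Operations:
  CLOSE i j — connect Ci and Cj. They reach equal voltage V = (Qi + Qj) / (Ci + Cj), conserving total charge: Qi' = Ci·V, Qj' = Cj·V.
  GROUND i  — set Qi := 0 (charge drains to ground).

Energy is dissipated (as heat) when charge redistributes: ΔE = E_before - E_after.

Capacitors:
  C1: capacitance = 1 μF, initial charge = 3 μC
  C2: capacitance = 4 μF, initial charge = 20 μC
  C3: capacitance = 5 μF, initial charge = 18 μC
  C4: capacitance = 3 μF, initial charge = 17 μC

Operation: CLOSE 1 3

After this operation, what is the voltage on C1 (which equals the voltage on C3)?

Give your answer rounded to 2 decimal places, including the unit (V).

Answer: 3.50 V

Derivation:
Initial: C1(1μF, Q=3μC, V=3.00V), C2(4μF, Q=20μC, V=5.00V), C3(5μF, Q=18μC, V=3.60V), C4(3μF, Q=17μC, V=5.67V)
Op 1: CLOSE 1-3: Q_total=21.00, C_total=6.00, V=3.50; Q1=3.50, Q3=17.50; dissipated=0.150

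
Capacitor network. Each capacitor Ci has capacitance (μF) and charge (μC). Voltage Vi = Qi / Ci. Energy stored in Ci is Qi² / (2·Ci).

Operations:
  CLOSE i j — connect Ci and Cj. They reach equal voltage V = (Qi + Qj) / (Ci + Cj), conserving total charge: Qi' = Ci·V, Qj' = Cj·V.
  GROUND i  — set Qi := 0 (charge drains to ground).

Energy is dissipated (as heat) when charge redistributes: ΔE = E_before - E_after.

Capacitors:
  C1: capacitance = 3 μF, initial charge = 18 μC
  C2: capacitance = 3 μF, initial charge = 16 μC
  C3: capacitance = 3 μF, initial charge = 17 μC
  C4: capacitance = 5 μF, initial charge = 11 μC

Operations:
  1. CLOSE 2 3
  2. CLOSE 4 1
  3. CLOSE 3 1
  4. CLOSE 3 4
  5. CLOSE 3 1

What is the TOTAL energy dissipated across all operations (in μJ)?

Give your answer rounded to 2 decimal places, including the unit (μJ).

Initial: C1(3μF, Q=18μC, V=6.00V), C2(3μF, Q=16μC, V=5.33V), C3(3μF, Q=17μC, V=5.67V), C4(5μF, Q=11μC, V=2.20V)
Op 1: CLOSE 2-3: Q_total=33.00, C_total=6.00, V=5.50; Q2=16.50, Q3=16.50; dissipated=0.083
Op 2: CLOSE 4-1: Q_total=29.00, C_total=8.00, V=3.62; Q4=18.12, Q1=10.88; dissipated=13.537
Op 3: CLOSE 3-1: Q_total=27.38, C_total=6.00, V=4.56; Q3=13.69, Q1=13.69; dissipated=2.637
Op 4: CLOSE 3-4: Q_total=31.81, C_total=8.00, V=3.98; Q3=11.93, Q4=19.88; dissipated=0.824
Op 5: CLOSE 3-1: Q_total=25.62, C_total=6.00, V=4.27; Q3=12.81, Q1=12.81; dissipated=0.257
Total dissipated: 17.339 μJ

Answer: 17.34 μJ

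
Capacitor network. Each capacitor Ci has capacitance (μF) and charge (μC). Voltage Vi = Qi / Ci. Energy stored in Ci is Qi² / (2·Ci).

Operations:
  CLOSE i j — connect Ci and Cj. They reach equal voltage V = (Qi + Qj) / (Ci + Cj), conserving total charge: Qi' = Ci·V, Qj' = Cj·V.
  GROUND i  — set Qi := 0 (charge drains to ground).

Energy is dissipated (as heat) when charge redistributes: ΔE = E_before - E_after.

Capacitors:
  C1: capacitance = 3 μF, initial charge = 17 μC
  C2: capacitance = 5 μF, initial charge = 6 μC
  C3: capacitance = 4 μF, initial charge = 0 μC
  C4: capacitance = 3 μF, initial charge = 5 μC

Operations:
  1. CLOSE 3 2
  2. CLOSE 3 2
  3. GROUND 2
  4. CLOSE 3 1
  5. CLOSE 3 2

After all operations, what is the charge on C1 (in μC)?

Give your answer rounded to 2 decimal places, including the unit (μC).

Initial: C1(3μF, Q=17μC, V=5.67V), C2(5μF, Q=6μC, V=1.20V), C3(4μF, Q=0μC, V=0.00V), C4(3μF, Q=5μC, V=1.67V)
Op 1: CLOSE 3-2: Q_total=6.00, C_total=9.00, V=0.67; Q3=2.67, Q2=3.33; dissipated=1.600
Op 2: CLOSE 3-2: Q_total=6.00, C_total=9.00, V=0.67; Q3=2.67, Q2=3.33; dissipated=0.000
Op 3: GROUND 2: Q2=0; energy lost=1.111
Op 4: CLOSE 3-1: Q_total=19.67, C_total=7.00, V=2.81; Q3=11.24, Q1=8.43; dissipated=21.429
Op 5: CLOSE 3-2: Q_total=11.24, C_total=9.00, V=1.25; Q3=4.99, Q2=6.24; dissipated=8.770
Final charges: Q1=8.43, Q2=6.24, Q3=4.99, Q4=5.00

Answer: 8.43 μC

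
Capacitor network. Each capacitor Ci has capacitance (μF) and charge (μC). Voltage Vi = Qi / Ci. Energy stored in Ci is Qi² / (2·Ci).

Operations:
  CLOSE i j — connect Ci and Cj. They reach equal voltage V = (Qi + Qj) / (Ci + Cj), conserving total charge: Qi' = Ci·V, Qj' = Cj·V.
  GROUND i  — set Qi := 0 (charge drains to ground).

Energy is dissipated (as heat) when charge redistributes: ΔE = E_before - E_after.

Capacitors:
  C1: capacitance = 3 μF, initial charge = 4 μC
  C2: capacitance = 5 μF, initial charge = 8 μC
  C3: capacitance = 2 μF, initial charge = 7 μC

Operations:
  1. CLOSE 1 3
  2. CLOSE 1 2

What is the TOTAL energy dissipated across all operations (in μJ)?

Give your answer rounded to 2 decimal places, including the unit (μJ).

Initial: C1(3μF, Q=4μC, V=1.33V), C2(5μF, Q=8μC, V=1.60V), C3(2μF, Q=7μC, V=3.50V)
Op 1: CLOSE 1-3: Q_total=11.00, C_total=5.00, V=2.20; Q1=6.60, Q3=4.40; dissipated=2.817
Op 2: CLOSE 1-2: Q_total=14.60, C_total=8.00, V=1.82; Q1=5.47, Q2=9.12; dissipated=0.338
Total dissipated: 3.154 μJ

Answer: 3.15 μJ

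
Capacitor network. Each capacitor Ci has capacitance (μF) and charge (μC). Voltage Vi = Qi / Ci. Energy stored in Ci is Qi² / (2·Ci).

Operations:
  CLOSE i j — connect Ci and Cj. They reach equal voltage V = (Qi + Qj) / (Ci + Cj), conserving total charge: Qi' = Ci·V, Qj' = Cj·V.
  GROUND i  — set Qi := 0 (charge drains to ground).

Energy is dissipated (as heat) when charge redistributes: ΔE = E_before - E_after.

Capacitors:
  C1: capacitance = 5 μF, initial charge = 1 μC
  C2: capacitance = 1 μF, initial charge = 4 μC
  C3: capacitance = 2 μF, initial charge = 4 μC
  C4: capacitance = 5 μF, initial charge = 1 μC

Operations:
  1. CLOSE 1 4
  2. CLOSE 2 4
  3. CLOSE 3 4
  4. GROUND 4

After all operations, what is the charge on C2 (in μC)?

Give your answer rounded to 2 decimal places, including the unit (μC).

Initial: C1(5μF, Q=1μC, V=0.20V), C2(1μF, Q=4μC, V=4.00V), C3(2μF, Q=4μC, V=2.00V), C4(5μF, Q=1μC, V=0.20V)
Op 1: CLOSE 1-4: Q_total=2.00, C_total=10.00, V=0.20; Q1=1.00, Q4=1.00; dissipated=0.000
Op 2: CLOSE 2-4: Q_total=5.00, C_total=6.00, V=0.83; Q2=0.83, Q4=4.17; dissipated=6.017
Op 3: CLOSE 3-4: Q_total=8.17, C_total=7.00, V=1.17; Q3=2.33, Q4=5.83; dissipated=0.972
Op 4: GROUND 4: Q4=0; energy lost=3.403
Final charges: Q1=1.00, Q2=0.83, Q3=2.33, Q4=0.00

Answer: 0.83 μC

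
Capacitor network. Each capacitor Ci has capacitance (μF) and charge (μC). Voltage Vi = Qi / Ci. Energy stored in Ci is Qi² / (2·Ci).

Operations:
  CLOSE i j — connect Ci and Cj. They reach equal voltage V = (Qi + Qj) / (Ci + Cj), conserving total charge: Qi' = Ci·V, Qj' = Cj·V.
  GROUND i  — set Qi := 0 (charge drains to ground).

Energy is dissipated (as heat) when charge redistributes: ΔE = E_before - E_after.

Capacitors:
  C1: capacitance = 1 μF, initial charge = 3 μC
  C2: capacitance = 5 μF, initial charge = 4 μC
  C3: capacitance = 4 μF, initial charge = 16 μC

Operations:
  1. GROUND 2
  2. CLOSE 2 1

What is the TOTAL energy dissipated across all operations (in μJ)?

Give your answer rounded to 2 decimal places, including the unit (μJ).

Initial: C1(1μF, Q=3μC, V=3.00V), C2(5μF, Q=4μC, V=0.80V), C3(4μF, Q=16μC, V=4.00V)
Op 1: GROUND 2: Q2=0; energy lost=1.600
Op 2: CLOSE 2-1: Q_total=3.00, C_total=6.00, V=0.50; Q2=2.50, Q1=0.50; dissipated=3.750
Total dissipated: 5.350 μJ

Answer: 5.35 μJ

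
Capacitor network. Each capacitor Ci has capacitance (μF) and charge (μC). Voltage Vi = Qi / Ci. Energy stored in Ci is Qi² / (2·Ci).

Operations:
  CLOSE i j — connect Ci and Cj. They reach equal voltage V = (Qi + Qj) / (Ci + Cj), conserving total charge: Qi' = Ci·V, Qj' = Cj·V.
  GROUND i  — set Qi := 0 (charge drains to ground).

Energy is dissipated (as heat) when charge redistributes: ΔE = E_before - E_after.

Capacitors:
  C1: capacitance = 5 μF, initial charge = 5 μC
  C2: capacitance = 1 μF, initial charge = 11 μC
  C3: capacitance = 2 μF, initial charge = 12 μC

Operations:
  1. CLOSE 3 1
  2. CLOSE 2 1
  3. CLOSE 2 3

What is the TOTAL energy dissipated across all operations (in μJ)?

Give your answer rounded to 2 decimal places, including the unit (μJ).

Answer: 49.15 μJ

Derivation:
Initial: C1(5μF, Q=5μC, V=1.00V), C2(1μF, Q=11μC, V=11.00V), C3(2μF, Q=12μC, V=6.00V)
Op 1: CLOSE 3-1: Q_total=17.00, C_total=7.00, V=2.43; Q3=4.86, Q1=12.14; dissipated=17.857
Op 2: CLOSE 2-1: Q_total=23.14, C_total=6.00, V=3.86; Q2=3.86, Q1=19.29; dissipated=30.612
Op 3: CLOSE 2-3: Q_total=8.71, C_total=3.00, V=2.90; Q2=2.90, Q3=5.81; dissipated=0.680
Total dissipated: 49.150 μJ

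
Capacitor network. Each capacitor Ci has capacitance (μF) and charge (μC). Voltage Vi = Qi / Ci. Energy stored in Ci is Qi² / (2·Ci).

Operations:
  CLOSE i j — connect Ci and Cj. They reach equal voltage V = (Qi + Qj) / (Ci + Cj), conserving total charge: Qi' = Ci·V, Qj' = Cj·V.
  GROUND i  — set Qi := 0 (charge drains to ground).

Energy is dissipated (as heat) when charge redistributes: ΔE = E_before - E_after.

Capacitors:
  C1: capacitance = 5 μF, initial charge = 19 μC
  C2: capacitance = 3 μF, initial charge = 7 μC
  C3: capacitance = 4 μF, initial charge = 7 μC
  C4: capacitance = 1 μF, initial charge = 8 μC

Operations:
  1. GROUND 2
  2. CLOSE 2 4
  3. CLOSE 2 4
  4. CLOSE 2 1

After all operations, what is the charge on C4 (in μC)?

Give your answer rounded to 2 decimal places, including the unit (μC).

Initial: C1(5μF, Q=19μC, V=3.80V), C2(3μF, Q=7μC, V=2.33V), C3(4μF, Q=7μC, V=1.75V), C4(1μF, Q=8μC, V=8.00V)
Op 1: GROUND 2: Q2=0; energy lost=8.167
Op 2: CLOSE 2-4: Q_total=8.00, C_total=4.00, V=2.00; Q2=6.00, Q4=2.00; dissipated=24.000
Op 3: CLOSE 2-4: Q_total=8.00, C_total=4.00, V=2.00; Q2=6.00, Q4=2.00; dissipated=0.000
Op 4: CLOSE 2-1: Q_total=25.00, C_total=8.00, V=3.12; Q2=9.38, Q1=15.62; dissipated=3.038
Final charges: Q1=15.62, Q2=9.38, Q3=7.00, Q4=2.00

Answer: 2.00 μC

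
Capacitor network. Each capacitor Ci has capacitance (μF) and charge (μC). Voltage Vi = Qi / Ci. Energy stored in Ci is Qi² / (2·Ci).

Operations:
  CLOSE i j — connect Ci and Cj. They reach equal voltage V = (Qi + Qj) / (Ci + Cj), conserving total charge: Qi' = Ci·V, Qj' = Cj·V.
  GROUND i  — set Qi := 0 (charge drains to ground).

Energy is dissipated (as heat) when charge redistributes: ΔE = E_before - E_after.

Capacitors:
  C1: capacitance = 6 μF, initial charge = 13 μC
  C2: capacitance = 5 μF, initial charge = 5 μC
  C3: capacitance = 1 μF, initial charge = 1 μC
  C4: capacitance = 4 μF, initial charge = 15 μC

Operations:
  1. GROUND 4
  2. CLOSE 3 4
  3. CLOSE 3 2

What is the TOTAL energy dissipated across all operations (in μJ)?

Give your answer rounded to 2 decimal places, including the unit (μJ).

Initial: C1(6μF, Q=13μC, V=2.17V), C2(5μF, Q=5μC, V=1.00V), C3(1μF, Q=1μC, V=1.00V), C4(4μF, Q=15μC, V=3.75V)
Op 1: GROUND 4: Q4=0; energy lost=28.125
Op 2: CLOSE 3-4: Q_total=1.00, C_total=5.00, V=0.20; Q3=0.20, Q4=0.80; dissipated=0.400
Op 3: CLOSE 3-2: Q_total=5.20, C_total=6.00, V=0.87; Q3=0.87, Q2=4.33; dissipated=0.267
Total dissipated: 28.792 μJ

Answer: 28.79 μJ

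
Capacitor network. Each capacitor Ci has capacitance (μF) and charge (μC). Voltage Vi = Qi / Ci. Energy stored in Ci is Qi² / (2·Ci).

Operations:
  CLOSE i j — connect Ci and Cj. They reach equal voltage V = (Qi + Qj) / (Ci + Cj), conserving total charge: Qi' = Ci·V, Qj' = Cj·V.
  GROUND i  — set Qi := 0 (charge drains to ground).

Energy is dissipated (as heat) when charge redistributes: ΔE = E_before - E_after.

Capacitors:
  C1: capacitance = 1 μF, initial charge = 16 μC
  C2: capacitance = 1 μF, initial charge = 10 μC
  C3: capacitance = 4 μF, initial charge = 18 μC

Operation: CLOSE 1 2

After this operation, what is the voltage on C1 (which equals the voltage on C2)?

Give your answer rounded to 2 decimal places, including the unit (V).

Initial: C1(1μF, Q=16μC, V=16.00V), C2(1μF, Q=10μC, V=10.00V), C3(4μF, Q=18μC, V=4.50V)
Op 1: CLOSE 1-2: Q_total=26.00, C_total=2.00, V=13.00; Q1=13.00, Q2=13.00; dissipated=9.000

Answer: 13.00 V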